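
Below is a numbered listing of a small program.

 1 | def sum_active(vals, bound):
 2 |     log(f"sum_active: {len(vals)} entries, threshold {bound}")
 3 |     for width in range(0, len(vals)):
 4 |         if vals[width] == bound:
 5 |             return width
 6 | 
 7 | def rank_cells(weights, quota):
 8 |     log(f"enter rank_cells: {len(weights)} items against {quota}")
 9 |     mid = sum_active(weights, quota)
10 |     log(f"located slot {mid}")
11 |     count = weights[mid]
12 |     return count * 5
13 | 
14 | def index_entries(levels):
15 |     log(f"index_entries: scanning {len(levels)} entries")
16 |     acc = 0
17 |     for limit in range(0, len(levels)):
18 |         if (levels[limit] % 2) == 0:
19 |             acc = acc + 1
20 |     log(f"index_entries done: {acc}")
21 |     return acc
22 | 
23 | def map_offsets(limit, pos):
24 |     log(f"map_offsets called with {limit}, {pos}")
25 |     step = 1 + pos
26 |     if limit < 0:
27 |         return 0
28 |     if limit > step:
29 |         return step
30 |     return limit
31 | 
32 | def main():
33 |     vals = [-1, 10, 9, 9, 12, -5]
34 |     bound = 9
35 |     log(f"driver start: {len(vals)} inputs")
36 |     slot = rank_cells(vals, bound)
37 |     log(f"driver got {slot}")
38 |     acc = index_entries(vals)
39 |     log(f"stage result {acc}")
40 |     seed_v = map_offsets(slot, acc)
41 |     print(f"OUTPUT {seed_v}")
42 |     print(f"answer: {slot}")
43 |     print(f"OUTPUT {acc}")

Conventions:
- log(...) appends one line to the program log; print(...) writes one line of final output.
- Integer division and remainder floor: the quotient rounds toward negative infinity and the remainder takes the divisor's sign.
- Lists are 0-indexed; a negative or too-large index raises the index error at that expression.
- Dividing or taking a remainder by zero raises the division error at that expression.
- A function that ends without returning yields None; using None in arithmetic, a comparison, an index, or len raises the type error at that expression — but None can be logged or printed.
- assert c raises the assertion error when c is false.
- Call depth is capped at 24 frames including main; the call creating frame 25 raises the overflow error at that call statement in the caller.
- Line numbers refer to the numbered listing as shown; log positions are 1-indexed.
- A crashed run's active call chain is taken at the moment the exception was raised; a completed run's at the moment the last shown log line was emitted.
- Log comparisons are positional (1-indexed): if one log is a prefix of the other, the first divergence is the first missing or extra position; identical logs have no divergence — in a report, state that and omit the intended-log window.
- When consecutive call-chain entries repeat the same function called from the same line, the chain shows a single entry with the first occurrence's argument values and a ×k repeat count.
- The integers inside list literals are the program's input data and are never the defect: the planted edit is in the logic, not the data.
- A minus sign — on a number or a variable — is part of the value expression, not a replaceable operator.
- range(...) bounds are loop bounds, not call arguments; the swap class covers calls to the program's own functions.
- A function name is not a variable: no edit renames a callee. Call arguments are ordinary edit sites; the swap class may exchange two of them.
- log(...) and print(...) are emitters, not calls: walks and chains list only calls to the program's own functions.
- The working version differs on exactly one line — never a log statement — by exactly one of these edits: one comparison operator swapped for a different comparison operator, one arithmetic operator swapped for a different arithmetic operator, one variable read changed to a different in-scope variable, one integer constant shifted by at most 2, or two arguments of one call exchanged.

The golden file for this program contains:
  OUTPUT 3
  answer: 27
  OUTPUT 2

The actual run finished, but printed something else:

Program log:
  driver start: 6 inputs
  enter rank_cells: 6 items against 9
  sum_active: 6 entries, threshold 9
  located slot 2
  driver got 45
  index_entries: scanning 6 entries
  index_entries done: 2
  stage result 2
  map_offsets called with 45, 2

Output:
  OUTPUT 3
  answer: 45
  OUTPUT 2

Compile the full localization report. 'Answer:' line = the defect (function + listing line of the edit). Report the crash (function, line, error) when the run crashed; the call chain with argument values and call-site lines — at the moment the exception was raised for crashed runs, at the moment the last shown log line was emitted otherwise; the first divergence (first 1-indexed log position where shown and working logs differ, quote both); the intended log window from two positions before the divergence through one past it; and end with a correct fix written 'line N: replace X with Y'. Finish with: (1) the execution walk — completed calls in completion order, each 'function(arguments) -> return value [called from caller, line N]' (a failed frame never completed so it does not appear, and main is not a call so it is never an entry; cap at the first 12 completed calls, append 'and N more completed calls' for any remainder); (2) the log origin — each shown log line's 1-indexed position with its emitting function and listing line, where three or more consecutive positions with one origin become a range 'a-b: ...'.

Answer: the defect is in rank_cells at line 12.
Key fact: Position 5 is the first bad log line: 'driver got 45' should read 'driver got 27'.
Call chain: main -> map_offsets(45, 2) (called at line 40).
First divergence: position 5; shown 'driver got 45' vs intended 'driver got 27'.
Intended log window:
  3: sum_active: 6 entries, threshold 9
  4: located slot 2
  5: driver got 27
  6: index_entries: scanning 6 entries
Execution walk:
  sum_active([-1, 10, 9, 9, 12, -5], 9) -> 2  [called from rank_cells, line 9]
  rank_cells([-1, 10, 9, 9, 12, -5], 9) -> 45  [called from main, line 36]
  index_entries([-1, 10, 9, 9, 12, -5]) -> 2  [called from main, line 38]
  map_offsets(45, 2) -> 3  [called from main, line 40]
Log origins:
  1 — main, line 35
  2 — rank_cells, line 8
  3 — sum_active, line 2
  4 — rank_cells, line 10
  5 — main, line 37
  6 — index_entries, line 15
  7 — index_entries, line 20
  8 — main, line 39
  9 — map_offsets, line 24
A correct fix: line 12: replace `5` with `3`.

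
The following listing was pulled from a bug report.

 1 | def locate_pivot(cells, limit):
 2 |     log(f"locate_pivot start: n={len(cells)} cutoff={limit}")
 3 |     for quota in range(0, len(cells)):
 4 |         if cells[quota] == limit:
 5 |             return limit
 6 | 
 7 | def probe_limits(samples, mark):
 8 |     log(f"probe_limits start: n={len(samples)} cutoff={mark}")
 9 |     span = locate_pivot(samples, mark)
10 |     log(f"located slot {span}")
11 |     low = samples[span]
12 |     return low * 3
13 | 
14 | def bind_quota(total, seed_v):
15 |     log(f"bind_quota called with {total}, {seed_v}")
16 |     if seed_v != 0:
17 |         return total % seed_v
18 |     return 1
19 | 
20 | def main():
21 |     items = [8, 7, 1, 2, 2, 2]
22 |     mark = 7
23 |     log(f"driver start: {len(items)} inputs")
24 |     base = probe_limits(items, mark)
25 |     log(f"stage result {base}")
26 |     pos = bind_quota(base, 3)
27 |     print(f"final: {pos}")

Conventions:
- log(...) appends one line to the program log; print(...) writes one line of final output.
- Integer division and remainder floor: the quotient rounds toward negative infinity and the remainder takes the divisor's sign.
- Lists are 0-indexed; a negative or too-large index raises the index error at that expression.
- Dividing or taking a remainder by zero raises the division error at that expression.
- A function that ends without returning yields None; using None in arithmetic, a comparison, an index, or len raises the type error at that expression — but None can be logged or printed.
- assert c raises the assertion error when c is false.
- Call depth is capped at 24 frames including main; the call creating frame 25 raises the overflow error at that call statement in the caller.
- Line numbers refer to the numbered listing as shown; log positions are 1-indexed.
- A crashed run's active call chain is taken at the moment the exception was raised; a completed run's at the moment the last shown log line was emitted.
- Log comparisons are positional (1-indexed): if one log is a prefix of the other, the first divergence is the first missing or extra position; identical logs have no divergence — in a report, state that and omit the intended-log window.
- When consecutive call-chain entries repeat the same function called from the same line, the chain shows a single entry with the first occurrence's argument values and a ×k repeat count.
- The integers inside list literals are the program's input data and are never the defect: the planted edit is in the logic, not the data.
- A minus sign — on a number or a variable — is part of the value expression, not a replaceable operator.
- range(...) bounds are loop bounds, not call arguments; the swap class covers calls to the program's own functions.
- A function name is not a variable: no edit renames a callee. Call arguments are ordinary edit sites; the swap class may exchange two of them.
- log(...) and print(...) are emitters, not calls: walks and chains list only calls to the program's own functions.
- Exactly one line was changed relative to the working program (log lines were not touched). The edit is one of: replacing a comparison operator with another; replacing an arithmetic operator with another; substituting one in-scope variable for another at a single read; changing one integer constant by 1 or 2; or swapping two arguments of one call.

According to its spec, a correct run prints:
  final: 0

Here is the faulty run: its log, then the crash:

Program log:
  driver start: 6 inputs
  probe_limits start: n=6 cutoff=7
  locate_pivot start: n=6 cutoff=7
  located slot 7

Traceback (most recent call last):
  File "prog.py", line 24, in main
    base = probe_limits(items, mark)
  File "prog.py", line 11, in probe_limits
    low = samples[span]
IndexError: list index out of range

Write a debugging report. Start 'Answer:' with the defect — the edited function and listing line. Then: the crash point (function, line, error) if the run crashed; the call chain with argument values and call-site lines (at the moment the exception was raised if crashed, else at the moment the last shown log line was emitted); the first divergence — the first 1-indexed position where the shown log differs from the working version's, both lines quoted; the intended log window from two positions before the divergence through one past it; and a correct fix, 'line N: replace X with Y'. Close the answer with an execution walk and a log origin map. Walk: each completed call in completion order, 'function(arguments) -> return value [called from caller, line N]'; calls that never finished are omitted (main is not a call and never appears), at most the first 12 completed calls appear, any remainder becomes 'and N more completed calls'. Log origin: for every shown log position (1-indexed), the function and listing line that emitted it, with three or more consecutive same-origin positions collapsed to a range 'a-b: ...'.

Answer: the defect is in locate_pivot at line 5.
The tell: The earliest visible damage is log position 4 — 'located slot 7' rather than the intended 'located slot 1'.
Crash: probe_limits, line 11, IndexError.
Call chain: main -> probe_limits([8, 7, 1, 2, 2, 2], 7) (called at line 24).
First divergence: position 4; shown 'located slot 7' vs intended 'located slot 1'.
Intended log window:
  2: probe_limits start: n=6 cutoff=7
  3: locate_pivot start: n=6 cutoff=7
  4: located slot 1
  5: stage result 21
Execution walk:
  locate_pivot([8, 7, 1, 2, 2, 2], 7) -> 7  [called from probe_limits, line 9]
Log origins:
  1: logged in main at line 23
  2: logged in probe_limits at line 8
  3: logged in locate_pivot at line 2
  4: logged in probe_limits at line 10
A correct fix: line 5: replace `limit` with `quota`.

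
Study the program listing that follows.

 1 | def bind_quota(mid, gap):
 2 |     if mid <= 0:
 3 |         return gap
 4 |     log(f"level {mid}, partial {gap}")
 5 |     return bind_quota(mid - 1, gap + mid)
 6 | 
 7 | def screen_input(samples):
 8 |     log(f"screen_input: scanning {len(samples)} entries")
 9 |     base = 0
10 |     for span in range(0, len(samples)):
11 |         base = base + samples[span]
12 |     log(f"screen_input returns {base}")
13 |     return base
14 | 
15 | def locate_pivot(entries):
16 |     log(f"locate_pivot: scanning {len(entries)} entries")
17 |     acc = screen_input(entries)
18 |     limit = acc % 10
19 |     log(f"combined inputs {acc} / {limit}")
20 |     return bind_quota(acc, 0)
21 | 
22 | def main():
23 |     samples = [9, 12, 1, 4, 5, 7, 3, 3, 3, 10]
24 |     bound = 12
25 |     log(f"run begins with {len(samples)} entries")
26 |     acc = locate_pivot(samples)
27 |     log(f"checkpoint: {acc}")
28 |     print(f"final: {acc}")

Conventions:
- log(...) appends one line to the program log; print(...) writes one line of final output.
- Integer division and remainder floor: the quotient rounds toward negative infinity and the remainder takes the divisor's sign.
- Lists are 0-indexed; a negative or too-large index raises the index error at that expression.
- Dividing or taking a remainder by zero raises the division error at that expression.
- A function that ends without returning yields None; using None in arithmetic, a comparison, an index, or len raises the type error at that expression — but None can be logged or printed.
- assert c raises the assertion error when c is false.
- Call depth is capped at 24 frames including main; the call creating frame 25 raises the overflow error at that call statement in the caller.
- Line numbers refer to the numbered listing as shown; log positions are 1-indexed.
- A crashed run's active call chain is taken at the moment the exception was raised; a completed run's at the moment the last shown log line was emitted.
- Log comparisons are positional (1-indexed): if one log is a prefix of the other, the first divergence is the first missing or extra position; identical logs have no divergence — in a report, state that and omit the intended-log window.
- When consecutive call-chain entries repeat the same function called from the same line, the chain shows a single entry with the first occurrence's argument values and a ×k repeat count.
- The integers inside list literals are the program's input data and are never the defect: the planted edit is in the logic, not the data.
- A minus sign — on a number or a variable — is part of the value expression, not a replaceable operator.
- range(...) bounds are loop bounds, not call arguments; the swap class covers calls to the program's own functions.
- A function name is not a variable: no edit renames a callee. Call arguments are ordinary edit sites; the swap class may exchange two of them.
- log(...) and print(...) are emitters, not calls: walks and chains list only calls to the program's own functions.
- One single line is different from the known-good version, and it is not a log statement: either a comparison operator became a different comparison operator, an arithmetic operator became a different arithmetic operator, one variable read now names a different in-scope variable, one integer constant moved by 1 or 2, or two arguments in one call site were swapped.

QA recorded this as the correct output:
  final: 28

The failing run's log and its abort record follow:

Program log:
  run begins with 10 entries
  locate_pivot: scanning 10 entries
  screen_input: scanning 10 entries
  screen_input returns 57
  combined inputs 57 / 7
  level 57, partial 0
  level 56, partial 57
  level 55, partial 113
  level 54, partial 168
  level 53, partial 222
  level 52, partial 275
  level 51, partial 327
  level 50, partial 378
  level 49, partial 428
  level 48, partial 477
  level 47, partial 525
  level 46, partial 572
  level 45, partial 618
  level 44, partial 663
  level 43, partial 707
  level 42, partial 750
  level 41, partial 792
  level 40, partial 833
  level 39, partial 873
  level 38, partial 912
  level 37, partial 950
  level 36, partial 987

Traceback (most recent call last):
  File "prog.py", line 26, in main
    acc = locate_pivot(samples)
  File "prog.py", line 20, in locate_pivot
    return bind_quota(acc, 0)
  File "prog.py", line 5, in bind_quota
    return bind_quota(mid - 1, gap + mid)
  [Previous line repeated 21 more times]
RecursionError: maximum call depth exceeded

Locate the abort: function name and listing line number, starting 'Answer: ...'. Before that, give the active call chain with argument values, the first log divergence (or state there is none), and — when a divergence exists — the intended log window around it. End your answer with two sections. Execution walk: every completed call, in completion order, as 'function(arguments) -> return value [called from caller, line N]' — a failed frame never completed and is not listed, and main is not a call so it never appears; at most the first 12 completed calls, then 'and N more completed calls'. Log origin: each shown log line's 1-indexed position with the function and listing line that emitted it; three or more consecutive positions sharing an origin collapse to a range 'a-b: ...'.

Answer: the error was raised in bind_quota, line 5.
Core observation: At log position 6 the runs split — shown 'level 57, partial 0', but the working version logs 'level 7, partial 0'.
Call chain: main -> locate_pivot([9, 12, 1, 4, 5, 7, 3, 3, 3, 10]) (called at line 26) -> bind_quota(57, 0) (called at line 20) -> bind_quota(56, 57) (called at line 5) ×21.
First divergence: at position 6 the run shows 'level 57, partial 0' where the working version logs 'level 7, partial 0'.
Intended log window:
  4: screen_input returns 57
  5: combined inputs 57 / 7
  6: level 7, partial 0
  7: level 6, partial 7
Execution walk:
  screen_input([9, 12, 1, 4, 5, 7, 3, 3, 3, 10]) -> 57  [called from locate_pivot, line 17]
Log line origins:
  1: logged in main at line 25
  2: logged in locate_pivot at line 16
  3: logged in screen_input at line 8
  4: logged in screen_input at line 12
  5: logged in locate_pivot at line 19
  6-27: logged in bind_quota at line 4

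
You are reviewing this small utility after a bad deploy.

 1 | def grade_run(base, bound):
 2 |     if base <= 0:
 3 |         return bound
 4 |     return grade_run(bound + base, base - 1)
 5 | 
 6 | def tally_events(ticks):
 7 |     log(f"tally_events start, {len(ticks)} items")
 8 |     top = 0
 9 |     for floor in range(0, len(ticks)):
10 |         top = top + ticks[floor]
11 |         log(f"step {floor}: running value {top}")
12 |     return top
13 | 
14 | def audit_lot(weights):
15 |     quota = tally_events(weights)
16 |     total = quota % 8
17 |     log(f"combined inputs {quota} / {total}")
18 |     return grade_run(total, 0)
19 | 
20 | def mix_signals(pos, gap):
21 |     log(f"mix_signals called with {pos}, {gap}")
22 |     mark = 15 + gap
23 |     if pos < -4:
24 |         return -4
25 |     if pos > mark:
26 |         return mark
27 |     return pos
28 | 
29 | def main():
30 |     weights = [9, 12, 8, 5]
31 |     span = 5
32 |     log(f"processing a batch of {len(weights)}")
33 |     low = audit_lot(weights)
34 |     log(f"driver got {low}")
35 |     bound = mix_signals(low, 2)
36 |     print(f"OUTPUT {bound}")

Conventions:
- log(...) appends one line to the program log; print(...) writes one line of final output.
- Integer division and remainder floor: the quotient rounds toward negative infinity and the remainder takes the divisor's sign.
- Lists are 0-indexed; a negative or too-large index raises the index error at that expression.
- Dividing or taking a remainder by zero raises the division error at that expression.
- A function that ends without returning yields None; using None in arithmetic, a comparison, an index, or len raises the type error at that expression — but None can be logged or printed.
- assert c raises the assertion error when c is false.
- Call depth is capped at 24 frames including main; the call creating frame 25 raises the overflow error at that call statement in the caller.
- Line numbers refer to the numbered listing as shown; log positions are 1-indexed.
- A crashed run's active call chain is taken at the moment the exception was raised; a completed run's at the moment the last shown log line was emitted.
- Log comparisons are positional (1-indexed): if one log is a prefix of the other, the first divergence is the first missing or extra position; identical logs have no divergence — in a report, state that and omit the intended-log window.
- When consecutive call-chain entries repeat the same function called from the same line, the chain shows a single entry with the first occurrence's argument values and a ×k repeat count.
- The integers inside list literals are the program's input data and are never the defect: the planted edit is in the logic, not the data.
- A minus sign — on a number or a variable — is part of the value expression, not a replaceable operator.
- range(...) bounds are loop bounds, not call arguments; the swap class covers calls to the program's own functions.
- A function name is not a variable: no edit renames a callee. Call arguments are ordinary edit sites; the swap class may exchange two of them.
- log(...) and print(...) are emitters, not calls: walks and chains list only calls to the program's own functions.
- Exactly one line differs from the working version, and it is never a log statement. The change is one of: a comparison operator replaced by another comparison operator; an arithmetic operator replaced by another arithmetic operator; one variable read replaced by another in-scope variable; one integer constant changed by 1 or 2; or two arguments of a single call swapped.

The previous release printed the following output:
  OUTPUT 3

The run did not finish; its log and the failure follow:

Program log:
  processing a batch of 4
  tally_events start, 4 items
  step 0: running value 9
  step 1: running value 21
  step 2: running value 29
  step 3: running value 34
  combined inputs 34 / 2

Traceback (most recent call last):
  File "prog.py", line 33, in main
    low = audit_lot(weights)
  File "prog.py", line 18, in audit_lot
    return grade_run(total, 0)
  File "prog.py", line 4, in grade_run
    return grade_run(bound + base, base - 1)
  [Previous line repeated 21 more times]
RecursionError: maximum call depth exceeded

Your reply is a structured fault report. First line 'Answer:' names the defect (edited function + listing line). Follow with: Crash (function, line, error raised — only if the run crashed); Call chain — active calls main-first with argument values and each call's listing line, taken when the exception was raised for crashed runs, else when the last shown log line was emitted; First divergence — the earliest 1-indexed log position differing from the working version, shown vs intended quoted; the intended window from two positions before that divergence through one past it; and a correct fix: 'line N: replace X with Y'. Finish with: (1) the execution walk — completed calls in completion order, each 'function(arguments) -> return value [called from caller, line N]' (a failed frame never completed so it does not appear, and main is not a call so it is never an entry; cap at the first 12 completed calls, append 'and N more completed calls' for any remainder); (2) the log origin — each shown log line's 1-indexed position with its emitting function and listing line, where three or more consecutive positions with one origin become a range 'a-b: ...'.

Answer: the defect is in grade_run at line 4.
The tell: The faulty run's log stops after 7 lines; the working version's next line would be 'driver got 3'.
Crash: grade_run, line 4, RecursionError.
Call chain: main -> audit_lot([9, 12, 8, 5]) (called at line 33) -> grade_run(2, 0) (called at line 18) -> grade_run(2, 1) (called at line 4) ×21.
First divergence: position 8 — after 7 matching lines the faulty run goes silent; intended next line 'driver got 3'.
Intended log window:
  6: step 3: running value 34
  7: combined inputs 34 / 2
  8: driver got 3
  9: mix_signals called with 3, 2
Execution walk:
  tally_events([9, 12, 8, 5]) -> 34  [called from audit_lot, line 15]
Log origins:
  1: emitted by main (line 32)
  2: emitted by tally_events (line 7)
  3-6: emitted by tally_events (line 11)
  7: emitted by audit_lot (line 17)
A correct fix: line 4: replace `grade_run(bound + base, base - 1)` with `grade_run(base - 1, bound + base)`.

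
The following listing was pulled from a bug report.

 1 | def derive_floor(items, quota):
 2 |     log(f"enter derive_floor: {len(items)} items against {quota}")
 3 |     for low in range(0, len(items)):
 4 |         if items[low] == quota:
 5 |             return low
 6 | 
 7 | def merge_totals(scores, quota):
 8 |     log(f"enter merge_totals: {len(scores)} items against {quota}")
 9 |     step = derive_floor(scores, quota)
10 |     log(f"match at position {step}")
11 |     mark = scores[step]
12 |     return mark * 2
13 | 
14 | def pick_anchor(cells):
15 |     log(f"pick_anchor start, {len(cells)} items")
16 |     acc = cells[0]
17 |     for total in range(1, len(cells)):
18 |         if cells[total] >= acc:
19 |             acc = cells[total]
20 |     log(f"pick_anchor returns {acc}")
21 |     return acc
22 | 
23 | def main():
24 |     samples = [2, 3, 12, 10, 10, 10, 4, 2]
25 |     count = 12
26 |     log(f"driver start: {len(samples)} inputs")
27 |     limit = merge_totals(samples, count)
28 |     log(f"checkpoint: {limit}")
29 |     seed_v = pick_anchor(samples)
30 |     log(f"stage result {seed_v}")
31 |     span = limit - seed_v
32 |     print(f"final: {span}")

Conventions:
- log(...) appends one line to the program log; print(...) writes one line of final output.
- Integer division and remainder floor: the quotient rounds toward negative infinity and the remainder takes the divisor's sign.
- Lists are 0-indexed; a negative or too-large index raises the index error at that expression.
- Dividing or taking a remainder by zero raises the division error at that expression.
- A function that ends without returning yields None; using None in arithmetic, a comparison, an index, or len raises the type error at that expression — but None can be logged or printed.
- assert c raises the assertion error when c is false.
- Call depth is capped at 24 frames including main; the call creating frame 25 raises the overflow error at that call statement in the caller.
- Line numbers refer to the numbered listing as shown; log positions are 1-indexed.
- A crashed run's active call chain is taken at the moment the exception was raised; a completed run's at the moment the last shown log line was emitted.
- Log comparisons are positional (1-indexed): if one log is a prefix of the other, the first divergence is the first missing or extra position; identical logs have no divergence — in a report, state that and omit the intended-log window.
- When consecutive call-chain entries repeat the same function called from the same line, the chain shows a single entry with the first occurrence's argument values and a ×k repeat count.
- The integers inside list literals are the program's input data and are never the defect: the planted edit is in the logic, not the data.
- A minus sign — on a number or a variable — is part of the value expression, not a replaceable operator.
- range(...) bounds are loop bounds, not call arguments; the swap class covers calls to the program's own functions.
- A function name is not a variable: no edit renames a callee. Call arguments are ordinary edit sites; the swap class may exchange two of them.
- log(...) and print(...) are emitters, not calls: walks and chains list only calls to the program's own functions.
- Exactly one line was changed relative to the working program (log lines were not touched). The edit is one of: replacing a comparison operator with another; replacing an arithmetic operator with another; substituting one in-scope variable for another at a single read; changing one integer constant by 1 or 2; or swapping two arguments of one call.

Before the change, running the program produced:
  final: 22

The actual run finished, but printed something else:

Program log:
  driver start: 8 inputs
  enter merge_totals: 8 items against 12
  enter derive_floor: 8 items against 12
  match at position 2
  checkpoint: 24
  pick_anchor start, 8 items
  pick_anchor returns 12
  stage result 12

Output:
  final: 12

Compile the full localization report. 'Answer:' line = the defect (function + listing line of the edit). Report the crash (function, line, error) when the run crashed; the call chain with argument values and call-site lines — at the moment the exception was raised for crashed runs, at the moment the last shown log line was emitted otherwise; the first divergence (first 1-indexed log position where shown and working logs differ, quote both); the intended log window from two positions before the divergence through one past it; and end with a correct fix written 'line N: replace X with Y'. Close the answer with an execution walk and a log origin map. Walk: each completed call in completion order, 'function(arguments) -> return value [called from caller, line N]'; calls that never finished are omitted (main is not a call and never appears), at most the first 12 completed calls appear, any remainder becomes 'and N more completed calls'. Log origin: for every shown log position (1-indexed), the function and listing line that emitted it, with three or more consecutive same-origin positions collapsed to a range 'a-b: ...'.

Answer: the defect is in pick_anchor at line 18.
Key fact: Position 7 is the first bad log line: 'pick_anchor returns 12' should read 'pick_anchor returns 2'.
Call chain: main.
First divergence: position 7 — the shown line 'pick_anchor returns 12' should read 'pick_anchor returns 2'.
Intended log window:
  5: checkpoint: 24
  6: pick_anchor start, 8 items
  7: pick_anchor returns 2
  8: stage result 2
Execution walk:
  derive_floor([2, 3, 12, 10, 10, 10, 4, 2], 12) -> 2  [called from merge_totals, line 9]
  merge_totals([2, 3, 12, 10, 10, 10, 4, 2], 12) -> 24  [called from main, line 27]
  pick_anchor([2, 3, 12, 10, 10, 10, 4, 2]) -> 12  [called from main, line 29]
Origin of each log line:
  1: from main, line 26
  2: from merge_totals, line 8
  3: from derive_floor, line 2
  4: from merge_totals, line 10
  5: from main, line 28
  6: from pick_anchor, line 15
  7: from pick_anchor, line 20
  8: from main, line 30
A correct fix: line 18: replace `>=` with `<`.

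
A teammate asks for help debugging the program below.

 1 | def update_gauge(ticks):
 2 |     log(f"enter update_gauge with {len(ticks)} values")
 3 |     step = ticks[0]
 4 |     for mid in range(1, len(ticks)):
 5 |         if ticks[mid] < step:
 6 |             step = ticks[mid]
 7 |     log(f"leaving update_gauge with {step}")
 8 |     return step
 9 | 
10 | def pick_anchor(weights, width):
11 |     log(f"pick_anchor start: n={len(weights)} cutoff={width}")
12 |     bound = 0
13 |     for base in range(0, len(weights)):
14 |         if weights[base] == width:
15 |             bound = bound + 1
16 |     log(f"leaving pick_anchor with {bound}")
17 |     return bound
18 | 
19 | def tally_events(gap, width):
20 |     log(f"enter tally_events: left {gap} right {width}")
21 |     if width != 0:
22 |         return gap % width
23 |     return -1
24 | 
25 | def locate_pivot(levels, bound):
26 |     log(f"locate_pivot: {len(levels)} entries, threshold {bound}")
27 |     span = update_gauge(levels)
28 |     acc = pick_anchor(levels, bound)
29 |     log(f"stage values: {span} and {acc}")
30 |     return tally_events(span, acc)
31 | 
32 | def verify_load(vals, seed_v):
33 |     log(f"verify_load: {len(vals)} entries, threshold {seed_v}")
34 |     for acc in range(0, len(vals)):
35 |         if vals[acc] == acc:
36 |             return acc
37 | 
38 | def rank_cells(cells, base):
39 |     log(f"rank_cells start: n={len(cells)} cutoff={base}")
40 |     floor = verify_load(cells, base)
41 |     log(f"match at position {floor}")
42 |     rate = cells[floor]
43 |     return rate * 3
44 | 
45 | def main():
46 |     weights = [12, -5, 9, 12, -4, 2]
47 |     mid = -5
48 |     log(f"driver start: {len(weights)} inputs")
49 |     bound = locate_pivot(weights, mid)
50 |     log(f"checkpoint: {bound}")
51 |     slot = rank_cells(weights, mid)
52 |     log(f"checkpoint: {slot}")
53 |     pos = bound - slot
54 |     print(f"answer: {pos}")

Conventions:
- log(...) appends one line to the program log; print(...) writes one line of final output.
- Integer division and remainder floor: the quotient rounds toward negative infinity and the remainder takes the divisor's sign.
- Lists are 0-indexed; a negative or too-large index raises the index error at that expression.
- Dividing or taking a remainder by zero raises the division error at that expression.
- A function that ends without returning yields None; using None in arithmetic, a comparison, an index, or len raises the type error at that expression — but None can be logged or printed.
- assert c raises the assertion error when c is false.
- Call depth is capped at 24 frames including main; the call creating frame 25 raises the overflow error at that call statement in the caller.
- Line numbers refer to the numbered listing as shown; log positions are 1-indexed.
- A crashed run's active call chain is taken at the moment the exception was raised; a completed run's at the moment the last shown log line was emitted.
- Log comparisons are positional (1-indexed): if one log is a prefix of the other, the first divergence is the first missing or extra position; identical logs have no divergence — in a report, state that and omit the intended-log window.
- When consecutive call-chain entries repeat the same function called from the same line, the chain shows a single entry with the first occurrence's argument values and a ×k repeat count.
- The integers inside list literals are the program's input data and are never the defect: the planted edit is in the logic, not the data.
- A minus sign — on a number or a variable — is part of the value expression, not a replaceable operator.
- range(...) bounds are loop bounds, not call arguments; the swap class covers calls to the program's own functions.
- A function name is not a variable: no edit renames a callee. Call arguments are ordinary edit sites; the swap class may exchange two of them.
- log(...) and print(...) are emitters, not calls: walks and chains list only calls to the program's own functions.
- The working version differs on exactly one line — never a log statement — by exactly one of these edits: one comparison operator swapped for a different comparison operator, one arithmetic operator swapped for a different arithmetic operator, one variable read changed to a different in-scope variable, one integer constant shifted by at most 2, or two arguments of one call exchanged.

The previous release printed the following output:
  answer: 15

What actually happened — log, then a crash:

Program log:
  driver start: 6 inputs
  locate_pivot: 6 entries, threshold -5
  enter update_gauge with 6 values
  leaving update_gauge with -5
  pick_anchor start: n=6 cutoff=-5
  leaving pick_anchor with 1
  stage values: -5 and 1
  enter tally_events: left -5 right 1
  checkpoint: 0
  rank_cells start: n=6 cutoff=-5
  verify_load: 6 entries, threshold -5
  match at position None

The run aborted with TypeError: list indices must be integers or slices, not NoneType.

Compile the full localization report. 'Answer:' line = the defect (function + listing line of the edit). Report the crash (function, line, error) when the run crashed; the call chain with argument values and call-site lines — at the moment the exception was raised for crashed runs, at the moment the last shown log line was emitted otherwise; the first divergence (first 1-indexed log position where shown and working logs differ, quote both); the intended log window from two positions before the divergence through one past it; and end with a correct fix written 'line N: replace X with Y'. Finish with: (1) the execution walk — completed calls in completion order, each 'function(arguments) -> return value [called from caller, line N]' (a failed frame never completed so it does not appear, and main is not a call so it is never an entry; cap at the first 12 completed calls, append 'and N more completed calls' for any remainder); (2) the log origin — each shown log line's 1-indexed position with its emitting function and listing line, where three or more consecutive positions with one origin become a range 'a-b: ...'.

Answer: the defect is in verify_load at line 35.
Core observation: Position 12 is the first bad log line: 'match at position None' should read 'match at position 1'.
Crash: rank_cells, line 42, TypeError.
Call chain: main -> rank_cells([12, -5, 9, 12, -4, 2], -5) (called at line 51).
First divergence: position 12 — shown 'match at position None', intended 'match at position 1'.
Intended log window:
  10: rank_cells start: n=6 cutoff=-5
  11: verify_load: 6 entries, threshold -5
  12: match at position 1
  13: checkpoint: -15
Execution walk:
  update_gauge([12, -5, 9, 12, -4, 2]) -> -5  [called from locate_pivot, line 27]
  pick_anchor([12, -5, 9, 12, -4, 2], -5) -> 1  [called from locate_pivot, line 28]
  tally_events(-5, 1) -> 0  [called from locate_pivot, line 30]
  locate_pivot([12, -5, 9, 12, -4, 2], -5) -> 0  [called from main, line 49]
  verify_load([12, -5, 9, 12, -4, 2], -5) -> None  [called from rank_cells, line 40]
Log origin:
  1: emitted by main (line 48)
  2: emitted by locate_pivot (line 26)
  3: emitted by update_gauge (line 2)
  4: emitted by update_gauge (line 7)
  5: emitted by pick_anchor (line 11)
  6: emitted by pick_anchor (line 16)
  7: emitted by locate_pivot (line 29)
  8: emitted by tally_events (line 20)
  9: emitted by main (line 50)
  10: emitted by rank_cells (line 39)
  11: emitted by verify_load (line 33)
  12: emitted by rank_cells (line 41)
A correct fix: line 35: replace `vals[acc] == acc` with `vals[acc] == seed_v`.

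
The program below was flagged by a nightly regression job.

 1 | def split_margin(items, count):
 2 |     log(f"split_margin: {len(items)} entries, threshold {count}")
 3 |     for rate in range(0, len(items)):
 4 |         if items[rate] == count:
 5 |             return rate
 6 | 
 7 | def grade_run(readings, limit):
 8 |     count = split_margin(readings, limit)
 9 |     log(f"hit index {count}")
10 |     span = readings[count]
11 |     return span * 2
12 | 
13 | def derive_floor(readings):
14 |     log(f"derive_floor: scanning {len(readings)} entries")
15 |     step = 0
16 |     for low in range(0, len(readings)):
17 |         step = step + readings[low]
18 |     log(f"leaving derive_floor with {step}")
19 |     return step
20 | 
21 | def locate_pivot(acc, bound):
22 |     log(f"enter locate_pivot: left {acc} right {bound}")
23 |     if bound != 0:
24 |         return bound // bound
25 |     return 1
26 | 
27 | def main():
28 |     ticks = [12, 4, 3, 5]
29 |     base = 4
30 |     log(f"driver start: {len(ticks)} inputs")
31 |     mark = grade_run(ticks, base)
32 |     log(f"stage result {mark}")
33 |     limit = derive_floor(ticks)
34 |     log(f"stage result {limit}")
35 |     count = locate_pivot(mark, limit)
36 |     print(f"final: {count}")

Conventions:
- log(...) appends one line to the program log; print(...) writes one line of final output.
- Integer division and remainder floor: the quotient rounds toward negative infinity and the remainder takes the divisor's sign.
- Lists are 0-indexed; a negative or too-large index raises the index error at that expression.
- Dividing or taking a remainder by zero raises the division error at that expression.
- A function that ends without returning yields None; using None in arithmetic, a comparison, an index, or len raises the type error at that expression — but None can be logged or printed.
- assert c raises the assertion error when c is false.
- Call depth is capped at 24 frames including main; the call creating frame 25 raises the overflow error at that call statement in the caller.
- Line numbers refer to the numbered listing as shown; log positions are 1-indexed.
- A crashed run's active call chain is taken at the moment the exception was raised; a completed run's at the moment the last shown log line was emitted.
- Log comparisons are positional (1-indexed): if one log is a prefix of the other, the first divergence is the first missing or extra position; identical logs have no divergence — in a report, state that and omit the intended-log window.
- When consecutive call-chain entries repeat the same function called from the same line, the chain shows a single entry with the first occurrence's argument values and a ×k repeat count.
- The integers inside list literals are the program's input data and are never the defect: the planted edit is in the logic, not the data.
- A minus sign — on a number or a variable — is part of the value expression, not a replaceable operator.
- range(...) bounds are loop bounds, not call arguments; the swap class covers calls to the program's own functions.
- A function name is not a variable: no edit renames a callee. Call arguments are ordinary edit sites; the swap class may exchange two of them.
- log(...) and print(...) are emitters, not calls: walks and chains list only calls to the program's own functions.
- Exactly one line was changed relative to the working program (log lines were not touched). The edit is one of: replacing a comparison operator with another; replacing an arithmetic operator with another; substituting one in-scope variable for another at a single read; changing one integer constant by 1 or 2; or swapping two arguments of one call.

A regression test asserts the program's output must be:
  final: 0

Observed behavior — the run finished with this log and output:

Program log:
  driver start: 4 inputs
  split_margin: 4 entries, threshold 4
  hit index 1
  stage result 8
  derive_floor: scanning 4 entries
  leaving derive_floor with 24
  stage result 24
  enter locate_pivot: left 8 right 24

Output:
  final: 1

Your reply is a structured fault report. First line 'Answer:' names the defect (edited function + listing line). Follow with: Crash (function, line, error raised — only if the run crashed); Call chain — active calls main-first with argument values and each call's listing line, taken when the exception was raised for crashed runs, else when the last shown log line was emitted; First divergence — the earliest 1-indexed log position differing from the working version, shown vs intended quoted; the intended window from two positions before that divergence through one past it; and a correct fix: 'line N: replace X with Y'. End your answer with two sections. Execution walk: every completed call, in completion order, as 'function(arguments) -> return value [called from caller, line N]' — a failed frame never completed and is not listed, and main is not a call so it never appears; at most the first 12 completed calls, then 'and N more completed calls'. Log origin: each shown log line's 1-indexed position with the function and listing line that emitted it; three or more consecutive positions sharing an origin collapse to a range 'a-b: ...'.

Answer: the defect is in locate_pivot at line 24.
Key observation: Log streams are identical — the defect surfaces only in the printed output.
Call chain: main -> locate_pivot(8, 24) (called at line 35).
First divergence: there is none — every log position agrees.
Execution walk:
  split_margin([12, 4, 3, 5], 4) -> 1  [called from grade_run, line 8]
  grade_run([12, 4, 3, 5], 4) -> 8  [called from main, line 31]
  derive_floor([12, 4, 3, 5]) -> 24  [called from main, line 33]
  locate_pivot(8, 24) -> 1  [called from main, line 35]
Origin of each log line:
  1 — main, line 30
  2 — split_margin, line 2
  3 — grade_run, line 9
  4 — main, line 32
  5 — derive_floor, line 14
  6 — derive_floor, line 18
  7 — main, line 34
  8 — locate_pivot, line 22
A correct fix: line 24: replace `bound // bound` with `acc // bound`.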